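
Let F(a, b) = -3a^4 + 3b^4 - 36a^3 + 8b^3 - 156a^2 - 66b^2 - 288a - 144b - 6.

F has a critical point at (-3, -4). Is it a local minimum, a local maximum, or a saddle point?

The mixed partial ∂²F/∂a∂b is 0, so the Hessian at any point is diag(F_aa, F_bb) = diag(-12(3a^2 + 18a + 26), 12(3b^2 + 4b - 11)).
At (-3, -4): H = diag(12, 252).
Both eigenvalues are positive, so H is positive definite: a local minimum.

local minimum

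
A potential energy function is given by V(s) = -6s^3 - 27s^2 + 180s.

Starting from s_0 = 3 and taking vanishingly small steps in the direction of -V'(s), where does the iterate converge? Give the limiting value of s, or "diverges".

diverges

V'(s) = -18(s - 2)(s + 5), so V'(3) = -144.
Gradient descent moves in the -V' direction, i.e. s is increasing.
There is no critical point above s=3, and V' keeps the same sign, so the iterate runs off to +∞.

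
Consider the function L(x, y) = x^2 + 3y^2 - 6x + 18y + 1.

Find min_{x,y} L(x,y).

L(x,y) separates as P(x) + Q(y) + 1, so its minimum is min P + min Q + 1.
P'(x) = 2x - 6 vanishes at x ∈ {3}; Q'(y) = 6y + 18 vanishes at y ∈ {-3}.
Local minima of P (where P''>0): P(3)=-9. Local minima of Q: Q(-3)=-27.
So the global minimum of L is P(3) + Q(-3) + 1 = -9 − 27 + 1 = -35, attained at (3, -3).

-35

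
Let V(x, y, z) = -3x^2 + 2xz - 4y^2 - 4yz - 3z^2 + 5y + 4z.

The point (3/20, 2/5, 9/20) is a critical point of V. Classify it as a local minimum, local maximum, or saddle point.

The Hessian is constant: H = [[-6, 0, 2], [0, -8, -4], [2, -4, -6]].
Leading principal minors: Δ₁ = -6, Δ₂ = 48, Δ₃ = -160.
The minors alternate sign starting negative (−, +, −), so H is negative definite: a local maximum.

local maximum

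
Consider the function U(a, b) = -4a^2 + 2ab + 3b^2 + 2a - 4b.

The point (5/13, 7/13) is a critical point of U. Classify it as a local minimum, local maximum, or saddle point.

The Hessian of U is constant: H = [[-8, 2], [2, 6]].
det(H) = (-8)·6 − 2² = -52.
Since det(H) < 0, H is indefinite and the critical point is a saddle point.

saddle point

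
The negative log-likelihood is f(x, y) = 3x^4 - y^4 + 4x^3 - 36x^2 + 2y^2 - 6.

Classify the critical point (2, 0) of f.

The mixed partial ∂²f/∂x∂y is 0, so the Hessian at any point is diag(f_xx, f_yy) = diag(12(3x^2 + 2x - 6), 4(-3y^2 + 1)).
At (2, 0): H = diag(120, 4).
Both eigenvalues are positive, so H is positive definite: a local minimum.

local minimum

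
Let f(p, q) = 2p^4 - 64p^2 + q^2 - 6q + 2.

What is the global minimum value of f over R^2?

-519

f(p,q) separates as A(p) + B(q) + 2, so its minimum is min A + min B + 2.
A'(p) = 8p(p - 4)(p + 4) vanishes at p ∈ {-4, 0, 4}; B'(q) = 2q - 6 vanishes at q ∈ {3}.
Local minima of A (where A''>0): A(-4)=-512, A(4)=-512. Local minima of B: B(3)=-9.
So the global minimum of f is A(-4) + B(3) + 2 = -512 − 9 + 2 = -519, attained at (-4, 3).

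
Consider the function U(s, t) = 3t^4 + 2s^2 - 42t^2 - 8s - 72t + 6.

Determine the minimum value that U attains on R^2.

-353

U(s,t) separates as P(s) + Q(t) + 6, so its minimum is min P + min Q + 6.
P'(s) = 4s - 8 vanishes at s ∈ {2}; Q'(t) = 12(t - 3)(t + 1)(t + 2) vanishes at t ∈ {-2, -1, 3}.
Local minima of P (where P''>0): P(2)=-8. Local minima of Q: Q(-2)=24, Q(3)=-351.
So the global minimum of U is P(2) + Q(3) + 6 = -8 − 351 + 6 = -353, attained at (2, 3).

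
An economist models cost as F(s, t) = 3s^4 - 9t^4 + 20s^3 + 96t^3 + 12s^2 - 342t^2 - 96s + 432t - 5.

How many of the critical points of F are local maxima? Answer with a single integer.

2

F separates as a function of s plus a function of t, so ∇F=0 decouples.
∂F/∂s = 12(s - 1)(s + 2)(s + 4) = 0 at s ∈ {-4, -2, 1}; ∂F/∂t = -36(t - 4)(t - 3)(t - 1) = 0 at t ∈ {1, 3, 4}.
The Hessian is diagonal: diag(F_ss, F_tt). Second derivatives: F_ss(-4)=120, F_ss(-2)=-72, F_ss(1)=180; F_tt(1)=-216, F_tt(3)=72, F_tt(4)=-108.
Local maxima occur where both diagonal entries negative: (-2, 1), (-2, 4). Count: 2.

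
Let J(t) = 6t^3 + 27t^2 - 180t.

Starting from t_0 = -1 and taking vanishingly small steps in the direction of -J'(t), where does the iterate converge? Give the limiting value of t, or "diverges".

2

J'(t) = 18(t - 2)(t + 5), so J'(-1) = -216.
Gradient descent moves in the -J' direction, i.e. t is increasing.
The nearest critical point in that direction is t = 2, where J'' = 126 > 0 (a local minimum). The iterate converges there.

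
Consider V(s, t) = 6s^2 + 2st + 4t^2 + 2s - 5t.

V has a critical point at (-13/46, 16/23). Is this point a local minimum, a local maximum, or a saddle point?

local minimum

The Hessian of V is constant: H = [[12, 2], [2, 8]].
det(H) = 12·8 − 2² = 92.
det(H) > 0 and tr(H) = 20 > 0, so H is positive definite and the point is a local minimum.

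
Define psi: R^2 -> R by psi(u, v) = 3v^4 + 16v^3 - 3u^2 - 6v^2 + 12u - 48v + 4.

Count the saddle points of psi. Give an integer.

psi separates as a function of u plus a function of v, so ∇psi=0 decouples.
∂psi/∂u = -6(u - 2) = 0 at u ∈ {2}; ∂psi/∂v = 12(v - 1)(v + 1)(v + 4) = 0 at v ∈ {-4, -1, 1}.
The Hessian is diagonal: diag(psi_uu, psi_vv). Second derivatives: psi_uu(2)=-6; psi_vv(-4)=180, psi_vv(-1)=-72, psi_vv(1)=120.
Saddle points occur where the two diagonal entries have opposite signs: (2, -4), (2, 1). Count: 2.

2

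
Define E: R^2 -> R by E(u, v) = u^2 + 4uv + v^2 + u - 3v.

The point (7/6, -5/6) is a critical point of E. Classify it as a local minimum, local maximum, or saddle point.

The Hessian of E is constant: H = [[2, 4], [4, 2]].
det(H) = 2·2 − 4² = -12.
Since det(H) < 0, H is indefinite and the critical point is a saddle point.

saddle point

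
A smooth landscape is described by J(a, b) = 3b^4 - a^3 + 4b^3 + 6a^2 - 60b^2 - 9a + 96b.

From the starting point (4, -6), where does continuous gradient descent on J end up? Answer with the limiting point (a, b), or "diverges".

diverges

J is separable, so gradient descent decouples: a follows -∂J/∂a, b follows -∂J/∂b.
∂J/∂a = -3(a - 3)(a - 1); at a=4 this is -9, so a increases.
∂J/∂b = 12(b - 2)(b - 1)(b + 4); at b=-6 this is -1344, so b increases.
The a-coordinate has no critical point in that direction and runs off to infinity.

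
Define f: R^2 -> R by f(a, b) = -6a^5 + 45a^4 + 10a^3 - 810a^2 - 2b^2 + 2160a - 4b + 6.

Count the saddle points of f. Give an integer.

2

f separates as a function of a plus a function of b, so ∇f=0 decouples.
∂f/∂a = -30(a - 4)(a - 3)(a - 2)(a + 3) = 0 at a ∈ {-3, 2, 3, 4}; ∂f/∂b = -4(b + 1) = 0 at b ∈ {-1}.
The Hessian is diagonal: diag(f_aa, f_bb). Second derivatives: f_aa(-3)=6300, f_aa(2)=-300, f_aa(3)=180, f_aa(4)=-420; f_bb(-1)=-4.
Saddle points occur where the two diagonal entries have opposite signs: (-3, -1), (3, -1). Count: 2.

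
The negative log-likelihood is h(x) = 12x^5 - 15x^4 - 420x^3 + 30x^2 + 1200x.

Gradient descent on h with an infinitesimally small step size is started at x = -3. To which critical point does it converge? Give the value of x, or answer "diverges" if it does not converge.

h'(x) = 60(x - 5)(x - 1)(x + 1)(x + 4), so h'(-3) = -3840.
Gradient descent moves in the -h' direction, i.e. x is increasing.
The nearest critical point in that direction is x = -1, where h'' = 2160 > 0 (a local minimum). The iterate converges there.

-1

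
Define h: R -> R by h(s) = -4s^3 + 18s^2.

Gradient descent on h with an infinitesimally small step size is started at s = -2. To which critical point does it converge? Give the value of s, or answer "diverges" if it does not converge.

h'(s) = -12s(s - 3), so h'(-2) = -120.
Gradient descent moves in the -h' direction, i.e. s is increasing.
The nearest critical point in that direction is s = 0, where h'' = 36 > 0 (a local minimum). The iterate converges there.

0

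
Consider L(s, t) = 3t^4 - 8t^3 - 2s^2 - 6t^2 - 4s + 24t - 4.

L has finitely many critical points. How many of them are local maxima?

1

L separates as a function of s plus a function of t, so ∇L=0 decouples.
∂L/∂s = -4(s + 1) = 0 at s ∈ {-1}; ∂L/∂t = 12(t - 2)(t - 1)(t + 1) = 0 at t ∈ {-1, 1, 2}.
The Hessian is diagonal: diag(L_ss, L_tt). Second derivatives: L_ss(-1)=-4; L_tt(-1)=72, L_tt(1)=-24, L_tt(2)=36.
Local maxima occur where both diagonal entries negative: (-1, 1). Count: 1.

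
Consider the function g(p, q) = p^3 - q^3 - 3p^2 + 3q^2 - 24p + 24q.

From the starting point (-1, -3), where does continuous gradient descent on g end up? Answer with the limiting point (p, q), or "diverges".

g is separable, so gradient descent decouples: p follows -∂g/∂p, q follows -∂g/∂q.
∂g/∂p = 3(p - 4)(p + 2); at p=-1 this is -15, so p increases.
∂g/∂q = -3(q - 4)(q + 2); at q=-3 this is -21, so q increases.
p converges to its nearest critical value 4 (a local min of the p-part); q converges to -2. The iterate converges to (4, -2).

(4, -2)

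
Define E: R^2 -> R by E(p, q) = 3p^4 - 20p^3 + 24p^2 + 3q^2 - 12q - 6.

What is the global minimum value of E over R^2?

-146

E(p,q) separates as A(p) + B(q) − 6, so its minimum is min A + min B − 6.
A'(p) = 12p(p - 4)(p - 1) vanishes at p ∈ {0, 1, 4}; B'(q) = 6q - 12 vanishes at q ∈ {2}.
Local minima of A (where A''>0): A(0)=0, A(4)=-128. Local minima of B: B(2)=-12.
So the global minimum of E is A(4) + B(2) − 6 = -128 − 12 − 6 = -146, attained at (4, 2).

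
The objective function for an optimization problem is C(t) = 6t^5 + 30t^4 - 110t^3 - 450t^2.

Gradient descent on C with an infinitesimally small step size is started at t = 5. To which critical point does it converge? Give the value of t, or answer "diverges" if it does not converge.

3

C'(t) = 30t(t - 3)(t + 2)(t + 5), so C'(5) = 21000.
Gradient descent moves in the -C' direction, i.e. t is decreasing.
The nearest critical point in that direction is t = 3, where C'' = 3600 > 0 (a local minimum). The iterate converges there.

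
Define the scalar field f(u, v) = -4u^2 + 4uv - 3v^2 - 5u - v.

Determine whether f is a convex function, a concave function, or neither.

concave

f is quadratic, so its Hessian is the constant matrix H = [[-8, 4], [4, -6]].
det(H) = 32, tr(H) = -14.
det(H) > 0 and tr(H) < 0, so H is negative definite everywhere: concave.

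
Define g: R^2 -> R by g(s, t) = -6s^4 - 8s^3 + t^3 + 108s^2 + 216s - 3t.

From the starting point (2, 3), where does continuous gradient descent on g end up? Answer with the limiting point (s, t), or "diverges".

(-1, 1)

g is separable, so gradient descent decouples: s follows -∂g/∂s, t follows -∂g/∂t.
∂g/∂s = -24(s - 3)(s + 1)(s + 3); at s=2 this is 360, so s decreases.
∂g/∂t = 3(t - 1)(t + 1); at t=3 this is 24, so t decreases.
s converges to its nearest critical value -1 (a local min of the s-part); t converges to 1. The iterate converges to (-1, 1).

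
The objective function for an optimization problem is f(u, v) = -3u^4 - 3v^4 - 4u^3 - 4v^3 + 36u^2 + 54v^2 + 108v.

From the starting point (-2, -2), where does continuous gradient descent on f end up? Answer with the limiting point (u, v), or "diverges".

f is separable, so gradient descent decouples: u follows -∂f/∂u, v follows -∂f/∂v.
∂f/∂u = -12u(u - 2)(u + 3); at u=-2 this is -96, so u increases.
∂f/∂v = -12(v - 3)(v + 1)(v + 3); at v=-2 this is -60, so v increases.
u converges to its nearest critical value 0 (a local min of the u-part); v converges to -1. The iterate converges to (0, -1).

(0, -1)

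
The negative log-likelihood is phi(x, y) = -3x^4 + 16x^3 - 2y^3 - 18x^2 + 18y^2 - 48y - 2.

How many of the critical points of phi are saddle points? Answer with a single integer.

3

phi separates as a function of x plus a function of y, so ∇phi=0 decouples.
∂phi/∂x = -12x(x - 3)(x - 1) = 0 at x ∈ {0, 1, 3}; ∂phi/∂y = -6(y - 4)(y - 2) = 0 at y ∈ {2, 4}.
The Hessian is diagonal: diag(phi_xx, phi_yy). Second derivatives: phi_xx(0)=-36, phi_xx(1)=24, phi_xx(3)=-72; phi_yy(2)=12, phi_yy(4)=-12.
Saddle points occur where the two diagonal entries have opposite signs: (0, 2), (1, 4), (3, 2). Count: 3.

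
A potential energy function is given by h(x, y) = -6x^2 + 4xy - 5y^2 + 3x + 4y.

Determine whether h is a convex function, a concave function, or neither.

concave

h is quadratic, so its Hessian is the constant matrix H = [[-12, 4], [4, -10]].
det(H) = 104, tr(H) = -22.
det(H) > 0 and tr(H) < 0, so H is negative definite everywhere: concave.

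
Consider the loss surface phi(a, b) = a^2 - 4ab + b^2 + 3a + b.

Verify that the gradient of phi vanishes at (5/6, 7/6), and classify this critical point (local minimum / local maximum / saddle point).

saddle point

∇phi = (2a - 4b + 3, -4a + 2b + 1); substituting (5/6, 7/6) gives ∇phi = (0, 0), so (5/6, 7/6) is indeed a critical point.
The Hessian of phi is constant: H = [[2, -4], [-4, 2]].
det(H) = 2·2 − (-4)² = -12.
Since det(H) < 0, H is indefinite and the critical point is a saddle point.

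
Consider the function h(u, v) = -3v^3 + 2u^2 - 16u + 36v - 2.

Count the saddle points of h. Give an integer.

1

h separates as a function of u plus a function of v, so ∇h=0 decouples.
∂h/∂u = 4(u - 4) = 0 at u ∈ {4}; ∂h/∂v = -9(v - 2)(v + 2) = 0 at v ∈ {-2, 2}.
The Hessian is diagonal: diag(h_uu, h_vv). Second derivatives: h_uu(4)=4; h_vv(-2)=36, h_vv(2)=-36.
Saddle points occur where the two diagonal entries have opposite signs: (4, 2). Count: 1.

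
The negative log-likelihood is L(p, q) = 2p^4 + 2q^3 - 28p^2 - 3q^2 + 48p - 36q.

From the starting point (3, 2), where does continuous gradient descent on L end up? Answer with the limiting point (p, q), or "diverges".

(2, 3)

L is separable, so gradient descent decouples: p follows -∂L/∂p, q follows -∂L/∂q.
∂L/∂p = 8(p - 2)(p - 1)(p + 3); at p=3 this is 96, so p decreases.
∂L/∂q = 6(q - 3)(q + 2); at q=2 this is -24, so q increases.
p converges to its nearest critical value 2 (a local min of the p-part); q converges to 3. The iterate converges to (2, 3).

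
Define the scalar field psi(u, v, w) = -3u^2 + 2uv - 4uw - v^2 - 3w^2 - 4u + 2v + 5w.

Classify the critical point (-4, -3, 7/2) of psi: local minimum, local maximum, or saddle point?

local maximum

The Hessian is constant: H = [[-6, 2, -4], [2, -2, 0], [-4, 0, -6]].
Leading principal minors: Δ₁ = -6, Δ₂ = 8, Δ₃ = -16.
The minors alternate sign starting negative (−, +, −), so H is negative definite: a local maximum.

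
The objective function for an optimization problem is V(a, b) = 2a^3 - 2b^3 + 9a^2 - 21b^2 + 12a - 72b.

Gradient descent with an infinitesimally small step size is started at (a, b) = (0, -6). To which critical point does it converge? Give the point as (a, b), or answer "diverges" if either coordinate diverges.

(-1, -4)

V is separable, so gradient descent decouples: a follows -∂V/∂a, b follows -∂V/∂b.
∂V/∂a = 6(a + 1)(a + 2); at a=0 this is 12, so a decreases.
∂V/∂b = -6(b + 3)(b + 4); at b=-6 this is -36, so b increases.
a converges to its nearest critical value -1 (a local min of the a-part); b converges to -4. The iterate converges to (-1, -4).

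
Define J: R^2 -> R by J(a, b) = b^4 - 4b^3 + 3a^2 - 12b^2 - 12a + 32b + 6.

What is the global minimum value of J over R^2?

-70

J(a,b) separates as P(a) + Q(b) + 6, so its minimum is min P + min Q + 6.
P'(a) = 6a - 12 vanishes at a ∈ {2}; Q'(b) = 4(b - 4)(b - 1)(b + 2) vanishes at b ∈ {-2, 1, 4}.
Local minima of P (where P''>0): P(2)=-12. Local minima of Q: Q(-2)=-64, Q(4)=-64.
So the global minimum of J is P(2) + Q(-2) + 6 = -12 − 64 + 6 = -70, attained at (2, -2).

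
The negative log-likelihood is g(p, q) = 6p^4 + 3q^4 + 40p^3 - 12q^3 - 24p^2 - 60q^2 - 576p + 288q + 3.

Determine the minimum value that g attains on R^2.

g(p,q) separates as A(p) + B(q) + 3, so its minimum is min A + min B + 3.
A'(p) = 24(p - 2)(p + 3)(p + 4) vanishes at p ∈ {-4, -3, 2}; B'(q) = 12(q - 4)(q - 2)(q + 3) vanishes at q ∈ {-3, 2, 4}.
Local minima of A (where A''>0): A(-4)=896, A(2)=-832. Local minima of B: B(-3)=-837, B(4)=192.
So the global minimum of g is A(2) + B(-3) + 3 = -832 − 837 + 3 = -1666, attained at (2, -3).

-1666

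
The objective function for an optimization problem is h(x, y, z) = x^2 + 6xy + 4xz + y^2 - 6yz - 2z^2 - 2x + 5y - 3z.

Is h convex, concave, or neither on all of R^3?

neither

h is quadratic, so its Hessian is the constant matrix H = [[2, 6, 4], [6, 2, -6], [4, -6, -4]].
Leading principal minors: 2, -32, -264.
Neither pattern holds ⇒ H is indefinite ⇒ neither convex nor concave.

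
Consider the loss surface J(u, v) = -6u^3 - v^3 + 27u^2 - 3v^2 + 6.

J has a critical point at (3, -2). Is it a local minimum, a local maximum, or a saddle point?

The mixed partial ∂²J/∂u∂v is 0, so the Hessian at any point is diag(J_uu, J_vv) = diag(18(-2u + 3), -6(v + 1)).
At (3, -2): H = diag(-54, 6).
The eigenvalues have opposite signs, so H is indefinite: a saddle point.

saddle point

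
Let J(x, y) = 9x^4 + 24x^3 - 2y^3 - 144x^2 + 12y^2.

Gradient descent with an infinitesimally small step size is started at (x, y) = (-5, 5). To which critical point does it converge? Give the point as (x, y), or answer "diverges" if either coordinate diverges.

diverges

J is separable, so gradient descent decouples: x follows -∂J/∂x, y follows -∂J/∂y.
∂J/∂x = 36x(x - 2)(x + 4); at x=-5 this is -1260, so x increases.
∂J/∂y = -6y(y - 4); at y=5 this is -30, so y increases.
The y-coordinate has no critical point in that direction and runs off to infinity.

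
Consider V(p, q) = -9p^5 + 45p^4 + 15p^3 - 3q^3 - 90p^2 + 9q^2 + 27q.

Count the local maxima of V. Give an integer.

2

V separates as a function of p plus a function of q, so ∇V=0 decouples.
∂V/∂p = -45p(p - 4)(p - 1)(p + 1) = 0 at p ∈ {-1, 0, 1, 4}; ∂V/∂q = -9(q - 3)(q + 1) = 0 at q ∈ {-1, 3}.
The Hessian is diagonal: diag(V_pp, V_qq). Second derivatives: V_pp(-1)=450, V_pp(0)=-180, V_pp(1)=270, V_pp(4)=-2700; V_qq(-1)=36, V_qq(3)=-36.
Local maxima occur where both diagonal entries negative: (0, 3), (4, 3). Count: 2.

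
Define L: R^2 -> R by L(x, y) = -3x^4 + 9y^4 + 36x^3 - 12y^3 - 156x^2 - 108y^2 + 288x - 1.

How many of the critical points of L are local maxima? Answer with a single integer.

L separates as a function of x plus a function of y, so ∇L=0 decouples.
∂L/∂x = -12(x - 4)(x - 3)(x - 2) = 0 at x ∈ {2, 3, 4}; ∂L/∂y = 36y(y - 3)(y + 2) = 0 at y ∈ {-2, 0, 3}.
The Hessian is diagonal: diag(L_xx, L_yy). Second derivatives: L_xx(2)=-24, L_xx(3)=12, L_xx(4)=-24; L_yy(-2)=360, L_yy(0)=-216, L_yy(3)=540.
Local maxima occur where both diagonal entries negative: (2, 0), (4, 0). Count: 2.

2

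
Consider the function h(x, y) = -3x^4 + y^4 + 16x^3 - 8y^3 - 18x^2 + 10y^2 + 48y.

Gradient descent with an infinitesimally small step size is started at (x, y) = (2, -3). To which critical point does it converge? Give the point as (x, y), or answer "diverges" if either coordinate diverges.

(1, -1)

h is separable, so gradient descent decouples: x follows -∂h/∂x, y follows -∂h/∂y.
∂h/∂x = -12x(x - 3)(x - 1); at x=2 this is 24, so x decreases.
∂h/∂y = 4(y - 4)(y - 3)(y + 1); at y=-3 this is -336, so y increases.
x converges to its nearest critical value 1 (a local min of the x-part); y converges to -1. The iterate converges to (1, -1).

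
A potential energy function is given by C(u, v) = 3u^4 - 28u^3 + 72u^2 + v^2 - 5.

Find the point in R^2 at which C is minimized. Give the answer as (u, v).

(0, 0)

C(u,v) separates as P(u) + Q(v) − 5, so its minimum is min P + min Q − 5.
P'(u) = 12u(u - 4)(u - 3) vanishes at u ∈ {0, 3, 4}; Q'(v) = 2v vanishes at v ∈ {0}.
Local minima of P (where P''>0): P(0)=0, P(4)=128. Local minima of Q: Q(0)=0.
So the global minimum of C is P(0) + Q(0) − 5 = 0 + 0 − 5 = -5, attained at (0, 0).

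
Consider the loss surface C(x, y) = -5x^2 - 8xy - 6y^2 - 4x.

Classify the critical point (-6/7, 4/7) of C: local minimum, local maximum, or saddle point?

The Hessian of C is constant: H = [[-10, -8], [-8, -12]].
det(H) = (-10)·(-12) − (-8)² = 56.
det(H) > 0 and tr(H) = -22 < 0, so H is negative definite and the point is a local maximum.

local maximum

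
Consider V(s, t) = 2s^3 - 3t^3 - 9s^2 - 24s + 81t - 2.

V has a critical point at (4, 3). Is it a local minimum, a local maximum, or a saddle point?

saddle point

The mixed partial ∂²V/∂s∂t is 0, so the Hessian at any point is diag(V_ss, V_tt) = diag(6(2s - 3), -18t).
At (4, 3): H = diag(30, -54).
The eigenvalues have opposite signs, so H is indefinite: a saddle point.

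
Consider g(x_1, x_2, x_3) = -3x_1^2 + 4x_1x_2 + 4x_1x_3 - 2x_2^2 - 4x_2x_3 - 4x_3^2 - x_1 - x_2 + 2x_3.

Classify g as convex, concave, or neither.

g is quadratic, so its Hessian is the constant matrix H = [[-6, 4, 4], [4, -4, -4], [4, -4, -8]].
Leading principal minors: -6, 8, -32.
Signs alternate −, +, − ⇒ H ≺ 0 ⇒ concave.

concave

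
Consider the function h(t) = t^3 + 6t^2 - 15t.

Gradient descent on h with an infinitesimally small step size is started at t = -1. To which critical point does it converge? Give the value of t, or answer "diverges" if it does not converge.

1

h'(t) = 3(t - 1)(t + 5), so h'(-1) = -24.
Gradient descent moves in the -h' direction, i.e. t is increasing.
The nearest critical point in that direction is t = 1, where h'' = 18 > 0 (a local minimum). The iterate converges there.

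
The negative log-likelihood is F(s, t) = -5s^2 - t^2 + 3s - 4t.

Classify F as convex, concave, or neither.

concave

F is quadratic, so its Hessian is the constant matrix H = [[-10, 0], [0, -2]].
det(H) = 20, tr(H) = -12.
det(H) > 0 and tr(H) < 0, so H is negative definite everywhere: concave.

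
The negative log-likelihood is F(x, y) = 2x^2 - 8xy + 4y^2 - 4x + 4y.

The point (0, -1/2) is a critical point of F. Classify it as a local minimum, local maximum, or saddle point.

The Hessian of F is constant: H = [[4, -8], [-8, 8]].
det(H) = 4·8 − (-8)² = -32.
Since det(H) < 0, H is indefinite and the critical point is a saddle point.

saddle point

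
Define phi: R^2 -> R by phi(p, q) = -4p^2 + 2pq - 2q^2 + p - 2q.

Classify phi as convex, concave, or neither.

phi is quadratic, so its Hessian is the constant matrix H = [[-8, 2], [2, -4]].
det(H) = 28, tr(H) = -12.
det(H) > 0 and tr(H) < 0, so H is negative definite everywhere: concave.

concave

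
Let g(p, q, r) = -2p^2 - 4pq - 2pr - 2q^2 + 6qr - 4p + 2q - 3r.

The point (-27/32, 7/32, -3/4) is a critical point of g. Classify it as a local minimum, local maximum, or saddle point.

saddle point

The Hessian is constant: H = [[-4, -4, -2], [-4, -4, 6], [-2, 6, 0]].
Leading principal minors: Δ₁ = -4, Δ₂ = 0, Δ₃ = 256.
The minors fit neither the all-positive nor the alternating-sign pattern, so H is indefinite: a saddle point.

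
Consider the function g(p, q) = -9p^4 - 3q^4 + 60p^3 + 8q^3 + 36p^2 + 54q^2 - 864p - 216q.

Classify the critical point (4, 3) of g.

local maximum

The mixed partial ∂²g/∂p∂q is 0, so the Hessian at any point is diag(g_pp, g_qq) = diag(36(-3p^2 + 10p + 2), 12(-3q^2 + 4q + 9)).
At (4, 3): H = diag(-216, -72).
Both eigenvalues are negative, so H is negative definite: a local maximum.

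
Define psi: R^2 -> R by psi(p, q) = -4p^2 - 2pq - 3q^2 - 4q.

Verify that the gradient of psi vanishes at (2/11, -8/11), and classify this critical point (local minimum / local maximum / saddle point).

local maximum

∇psi = (-8p - 2q, -2p - 6q - 4); substituting (2/11, -8/11) gives ∇psi = (0, 0), so (2/11, -8/11) is indeed a critical point.
The Hessian of psi is constant: H = [[-8, -2], [-2, -6]].
det(H) = (-8)·(-6) − (-2)² = 44.
det(H) > 0 and tr(H) = -14 < 0, so H is negative definite and the point is a local maximum.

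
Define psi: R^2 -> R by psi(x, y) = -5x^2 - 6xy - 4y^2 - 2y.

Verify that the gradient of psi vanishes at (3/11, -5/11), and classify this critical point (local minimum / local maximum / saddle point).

∇psi = (-10x - 6y, -6x - 8y - 2); substituting (3/11, -5/11) gives ∇psi = (0, 0), so (3/11, -5/11) is indeed a critical point.
The Hessian of psi is constant: H = [[-10, -6], [-6, -8]].
det(H) = (-10)·(-8) − (-6)² = 44.
det(H) > 0 and tr(H) = -18 < 0, so H is negative definite and the point is a local maximum.

local maximum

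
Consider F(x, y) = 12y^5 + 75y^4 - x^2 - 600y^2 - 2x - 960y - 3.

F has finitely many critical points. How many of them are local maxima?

2

F separates as a function of x plus a function of y, so ∇F=0 decouples.
∂F/∂x = -2(x + 1) = 0 at x ∈ {-1}; ∂F/∂y = 60(y - 2)(y + 1)(y + 2)(y + 4) = 0 at y ∈ {-4, -2, -1, 2}.
The Hessian is diagonal: diag(F_xx, F_yy). Second derivatives: F_xx(-1)=-2; F_yy(-4)=-2160, F_yy(-2)=480, F_yy(-1)=-540, F_yy(2)=4320.
Local maxima occur where both diagonal entries negative: (-1, -4), (-1, -1). Count: 2.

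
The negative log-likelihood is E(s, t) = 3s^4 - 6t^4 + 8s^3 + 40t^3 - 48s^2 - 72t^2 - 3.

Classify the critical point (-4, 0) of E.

The mixed partial ∂²E/∂s∂t is 0, so the Hessian at any point is diag(E_ss, E_tt) = diag(12(3s^2 + 4s - 8), 24(-3t^2 + 10t - 6)).
At (-4, 0): H = diag(288, -144).
The eigenvalues have opposite signs, so H is indefinite: a saddle point.

saddle point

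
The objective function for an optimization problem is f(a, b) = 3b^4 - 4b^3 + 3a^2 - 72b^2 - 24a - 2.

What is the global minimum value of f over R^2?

f(a,b) separates as P(a) + Q(b) − 2, so its minimum is min P + min Q − 2.
P'(a) = 6a - 24 vanishes at a ∈ {4}; Q'(b) = 12b(b - 4)(b + 3) vanishes at b ∈ {-3, 0, 4}.
Local minima of P (where P''>0): P(4)=-48. Local minima of Q: Q(-3)=-297, Q(4)=-640.
So the global minimum of f is P(4) + Q(4) − 2 = -48 − 640 − 2 = -690, attained at (4, 4).

-690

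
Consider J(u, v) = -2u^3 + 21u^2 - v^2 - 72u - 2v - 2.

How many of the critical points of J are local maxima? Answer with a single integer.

J separates as a function of u plus a function of v, so ∇J=0 decouples.
∂J/∂u = -6(u - 4)(u - 3) = 0 at u ∈ {3, 4}; ∂J/∂v = -2(v + 1) = 0 at v ∈ {-1}.
The Hessian is diagonal: diag(J_uu, J_vv). Second derivatives: J_uu(3)=6, J_uu(4)=-6; J_vv(-1)=-2.
Local maxima occur where both diagonal entries negative: (4, -1). Count: 1.

1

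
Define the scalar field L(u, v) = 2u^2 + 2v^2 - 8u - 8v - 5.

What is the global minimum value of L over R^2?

L(u,v) separates as P(u) + Q(v) − 5, so its minimum is min P + min Q − 5.
P'(u) = 4u - 8 vanishes at u ∈ {2}; Q'(v) = 4v - 8 vanishes at v ∈ {2}.
Local minima of P (where P''>0): P(2)=-8. Local minima of Q: Q(2)=-8.
So the global minimum of L is P(2) + Q(2) − 5 = -8 − 8 − 5 = -21, attained at (2, 2).

-21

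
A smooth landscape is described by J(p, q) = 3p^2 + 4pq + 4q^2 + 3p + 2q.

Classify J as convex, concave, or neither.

convex

J is quadratic, so its Hessian is the constant matrix H = [[6, 4], [4, 8]].
det(H) = 32, tr(H) = 14.
det(H) > 0 and tr(H) > 0, so H is positive definite everywhere: convex.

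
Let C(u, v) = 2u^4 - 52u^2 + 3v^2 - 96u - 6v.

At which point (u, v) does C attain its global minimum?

(4, 1)

C(u,v) separates as P(u) + Q(v), so its minimum is min P + min Q.
P'(u) = 8(u - 4)(u + 1)(u + 3) vanishes at u ∈ {-3, -1, 4}; Q'(v) = 6v - 6 vanishes at v ∈ {1}.
Local minima of P (where P''>0): P(-3)=-18, P(4)=-704. Local minima of Q: Q(1)=-3.
So the global minimum of C is P(4) + Q(1) = -704 − 3 = -707, attained at (4, 1).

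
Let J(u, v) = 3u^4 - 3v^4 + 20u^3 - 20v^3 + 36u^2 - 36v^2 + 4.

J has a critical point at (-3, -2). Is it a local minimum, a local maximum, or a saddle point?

The mixed partial ∂²J/∂u∂v is 0, so the Hessian at any point is diag(J_uu, J_vv) = diag(12(3u^2 + 10u + 6), -12(3v^2 + 10v + 6)).
At (-3, -2): H = diag(36, 24).
Both eigenvalues are positive, so H is positive definite: a local minimum.

local minimum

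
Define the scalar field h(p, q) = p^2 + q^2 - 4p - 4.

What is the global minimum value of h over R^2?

h(p,q) separates as A(p) + B(q) − 4, so its minimum is min A + min B − 4.
A'(p) = 2p - 4 vanishes at p ∈ {2}; B'(q) = 2q vanishes at q ∈ {0}.
Local minima of A (where A''>0): A(2)=-4. Local minima of B: B(0)=0.
So the global minimum of h is A(2) + B(0) − 4 = -4 + 0 − 4 = -8, attained at (2, 0).

-8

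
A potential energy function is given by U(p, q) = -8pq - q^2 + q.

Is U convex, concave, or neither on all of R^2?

U is quadratic, so its Hessian is the constant matrix H = [[0, -8], [-8, -2]].
det(H) = -64, tr(H) = -2.
det(H) < 0, so H is indefinite: neither convex nor concave.

neither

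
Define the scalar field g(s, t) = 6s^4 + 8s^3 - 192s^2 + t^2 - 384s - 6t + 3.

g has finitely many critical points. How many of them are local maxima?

g separates as a function of s plus a function of t, so ∇g=0 decouples.
∂g/∂s = 24(s - 4)(s + 1)(s + 4) = 0 at s ∈ {-4, -1, 4}; ∂g/∂t = 2(t - 3) = 0 at t ∈ {3}.
The Hessian is diagonal: diag(g_ss, g_tt). Second derivatives: g_ss(-4)=576, g_ss(-1)=-360, g_ss(4)=960; g_tt(3)=2.
Local maxima occur where both diagonal entries negative: none. Count: 0.

0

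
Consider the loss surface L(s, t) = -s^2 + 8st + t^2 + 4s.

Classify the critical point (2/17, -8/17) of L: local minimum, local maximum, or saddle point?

The Hessian of L is constant: H = [[-2, 8], [8, 2]].
det(H) = (-2)·2 − 8² = -68.
Since det(H) < 0, H is indefinite and the critical point is a saddle point.

saddle point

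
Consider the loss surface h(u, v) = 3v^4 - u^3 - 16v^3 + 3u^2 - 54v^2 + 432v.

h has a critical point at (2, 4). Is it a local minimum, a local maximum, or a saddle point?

The mixed partial ∂²h/∂u∂v is 0, so the Hessian at any point is diag(h_uu, h_vv) = diag(6(-u + 1), 12(3v^2 - 8v - 9)).
At (2, 4): H = diag(-6, 84).
The eigenvalues have opposite signs, so H is indefinite: a saddle point.

saddle point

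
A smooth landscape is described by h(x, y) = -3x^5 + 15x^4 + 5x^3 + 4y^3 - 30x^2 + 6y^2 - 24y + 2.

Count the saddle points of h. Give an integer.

4

h separates as a function of x plus a function of y, so ∇h=0 decouples.
∂h/∂x = -15x(x - 4)(x - 1)(x + 1) = 0 at x ∈ {-1, 0, 1, 4}; ∂h/∂y = 12(y - 1)(y + 2) = 0 at y ∈ {-2, 1}.
The Hessian is diagonal: diag(h_xx, h_yy). Second derivatives: h_xx(-1)=150, h_xx(0)=-60, h_xx(1)=90, h_xx(4)=-900; h_yy(-2)=-36, h_yy(1)=36.
Saddle points occur where the two diagonal entries have opposite signs: (-1, -2), (0, 1), (1, -2), (4, 1). Count: 4.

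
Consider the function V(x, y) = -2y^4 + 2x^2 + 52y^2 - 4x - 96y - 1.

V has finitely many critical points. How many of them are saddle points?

2

V separates as a function of x plus a function of y, so ∇V=0 decouples.
∂V/∂x = 4(x - 1) = 0 at x ∈ {1}; ∂V/∂y = -8(y - 3)(y - 1)(y + 4) = 0 at y ∈ {-4, 1, 3}.
The Hessian is diagonal: diag(V_xx, V_yy). Second derivatives: V_xx(1)=4; V_yy(-4)=-280, V_yy(1)=80, V_yy(3)=-112.
Saddle points occur where the two diagonal entries have opposite signs: (1, -4), (1, 3). Count: 2.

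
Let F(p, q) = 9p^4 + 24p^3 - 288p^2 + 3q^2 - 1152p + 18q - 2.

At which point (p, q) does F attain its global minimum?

F(p,q) separates as A(p) + B(q) − 2, so its minimum is min A + min B − 2.
A'(p) = 36(p - 4)(p + 2)(p + 4) vanishes at p ∈ {-4, -2, 4}; B'(q) = 6q + 18 vanishes at q ∈ {-3}.
Local minima of A (where A''>0): A(-4)=768, A(4)=-5376. Local minima of B: B(-3)=-27.
So the global minimum of F is A(4) + B(-3) − 2 = -5376 − 27 − 2 = -5405, attained at (4, -3).

(4, -3)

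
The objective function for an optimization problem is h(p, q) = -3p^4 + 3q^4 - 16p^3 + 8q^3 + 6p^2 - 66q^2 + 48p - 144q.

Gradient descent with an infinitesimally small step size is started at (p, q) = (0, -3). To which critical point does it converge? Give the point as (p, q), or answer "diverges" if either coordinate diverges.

(-1, -4)

h is separable, so gradient descent decouples: p follows -∂h/∂p, q follows -∂h/∂q.
∂h/∂p = -12(p - 1)(p + 1)(p + 4); at p=0 this is 48, so p decreases.
∂h/∂q = 12(q - 3)(q + 1)(q + 4); at q=-3 this is 144, so q decreases.
p converges to its nearest critical value -1 (a local min of the p-part); q converges to -4. The iterate converges to (-1, -4).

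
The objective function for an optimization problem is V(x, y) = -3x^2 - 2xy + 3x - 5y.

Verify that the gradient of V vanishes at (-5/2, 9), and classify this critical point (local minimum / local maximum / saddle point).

saddle point

∇V = (-6x - 2y + 3, -2x - 5); substituting (-5/2, 9) gives ∇V = (0, 0), so (-5/2, 9) is indeed a critical point.
The Hessian of V is constant: H = [[-6, -2], [-2, 0]].
det(H) = (-6)·0 − (-2)² = -4.
Since det(H) < 0, H is indefinite and the critical point is a saddle point.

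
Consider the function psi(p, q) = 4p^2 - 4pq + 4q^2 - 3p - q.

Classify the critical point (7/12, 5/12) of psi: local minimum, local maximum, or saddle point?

local minimum

The Hessian of psi is constant: H = [[8, -4], [-4, 8]].
det(H) = 8·8 − (-4)² = 48.
det(H) > 0 and tr(H) = 16 > 0, so H is positive definite and the point is a local minimum.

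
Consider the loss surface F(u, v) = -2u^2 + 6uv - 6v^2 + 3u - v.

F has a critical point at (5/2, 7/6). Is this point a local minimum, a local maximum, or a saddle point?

The Hessian of F is constant: H = [[-4, 6], [6, -12]].
det(H) = (-4)·(-12) − 6² = 12.
det(H) > 0 and tr(H) = -16 < 0, so H is negative definite and the point is a local maximum.

local maximum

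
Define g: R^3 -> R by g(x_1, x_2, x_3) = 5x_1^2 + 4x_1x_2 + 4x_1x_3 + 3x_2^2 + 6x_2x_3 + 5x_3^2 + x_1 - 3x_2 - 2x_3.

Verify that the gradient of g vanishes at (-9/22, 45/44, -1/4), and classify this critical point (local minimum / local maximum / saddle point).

∇g = (10x_1 + 4x_2 + 4x_3 + 1, 4x_1 + 6x_2 + 6x_3 - 3, 4x_1 + 6x_2 + 10x_3 - 2); substituting (-9/22, 45/44, -1/4) gives ∇g = (0, 0, 0), so (-9/22, 45/44, -1/4) is indeed a critical point.
The Hessian is constant: H = [[10, 4, 4], [4, 6, 6], [4, 6, 10]].
Leading principal minors: Δ₁ = 10, Δ₂ = 44, Δ₃ = 176.
All leading minors are positive, so H is positive definite: a local minimum.

local minimum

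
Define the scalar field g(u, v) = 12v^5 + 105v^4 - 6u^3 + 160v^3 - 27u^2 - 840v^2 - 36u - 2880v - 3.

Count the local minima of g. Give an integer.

2

g separates as a function of u plus a function of v, so ∇g=0 decouples.
∂g/∂u = -18(u + 1)(u + 2) = 0 at u ∈ {-2, -1}; ∂g/∂v = 60(v - 2)(v + 2)(v + 3)(v + 4) = 0 at v ∈ {-4, -3, -2, 2}.
The Hessian is diagonal: diag(g_uu, g_vv). Second derivatives: g_uu(-2)=18, g_uu(-1)=-18; g_vv(-4)=-720, g_vv(-3)=300, g_vv(-2)=-480, g_vv(2)=7200.
Local minima occur where both diagonal entries positive: (-2, -3), (-2, 2). Count: 2.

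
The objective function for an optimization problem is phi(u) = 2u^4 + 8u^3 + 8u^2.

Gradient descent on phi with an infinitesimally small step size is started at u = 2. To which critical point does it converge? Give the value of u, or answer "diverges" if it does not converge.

0

phi'(u) = 8u(u + 1)(u + 2), so phi'(2) = 192.
Gradient descent moves in the -phi' direction, i.e. u is decreasing.
The nearest critical point in that direction is u = 0, where phi'' = 16 > 0 (a local minimum). The iterate converges there.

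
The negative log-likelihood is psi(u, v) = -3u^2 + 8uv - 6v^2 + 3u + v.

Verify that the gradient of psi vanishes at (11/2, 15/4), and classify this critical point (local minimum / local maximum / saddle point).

∇psi = (-6u + 8v + 3, 8u - 12v + 1); substituting (11/2, 15/4) gives ∇psi = (0, 0), so (11/2, 15/4) is indeed a critical point.
The Hessian of psi is constant: H = [[-6, 8], [8, -12]].
det(H) = (-6)·(-12) − 8² = 8.
det(H) > 0 and tr(H) = -18 < 0, so H is negative definite and the point is a local maximum.

local maximum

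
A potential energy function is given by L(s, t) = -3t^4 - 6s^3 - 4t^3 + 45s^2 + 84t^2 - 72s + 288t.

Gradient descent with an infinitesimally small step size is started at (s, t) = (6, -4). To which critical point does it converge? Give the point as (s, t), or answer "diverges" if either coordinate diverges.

diverges

L is separable, so gradient descent decouples: s follows -∂L/∂s, t follows -∂L/∂t.
∂L/∂s = -18(s - 4)(s - 1); at s=6 this is -180, so s increases.
∂L/∂t = -12(t - 4)(t + 2)(t + 3); at t=-4 this is 192, so t decreases.
The s-coordinate has no critical point in that direction and runs off to infinity.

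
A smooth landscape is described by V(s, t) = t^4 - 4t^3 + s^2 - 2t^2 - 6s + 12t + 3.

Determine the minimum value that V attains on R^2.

-15

V(s,t) separates as P(s) + Q(t) + 3, so its minimum is min P + min Q + 3.
P'(s) = 2s - 6 vanishes at s ∈ {3}; Q'(t) = 4(t - 3)(t - 1)(t + 1) vanishes at t ∈ {-1, 1, 3}.
Local minima of P (where P''>0): P(3)=-9. Local minima of Q: Q(-1)=-9, Q(3)=-9.
So the global minimum of V is P(3) + Q(-1) + 3 = -9 − 9 + 3 = -15, attained at (3, -1).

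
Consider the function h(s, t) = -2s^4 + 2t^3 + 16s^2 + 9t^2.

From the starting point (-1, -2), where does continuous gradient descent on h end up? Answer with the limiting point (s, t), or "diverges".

h is separable, so gradient descent decouples: s follows -∂h/∂s, t follows -∂h/∂t.
∂h/∂s = -8s(s - 2)(s + 2); at s=-1 this is -24, so s increases.
∂h/∂t = 6t(t + 3); at t=-2 this is -12, so t increases.
s converges to its nearest critical value 0 (a local min of the s-part); t converges to 0. The iterate converges to (0, 0).

(0, 0)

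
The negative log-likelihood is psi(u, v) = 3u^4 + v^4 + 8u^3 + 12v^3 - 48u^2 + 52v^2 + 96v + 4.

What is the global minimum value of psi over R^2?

-572

psi(u,v) separates as P(u) + Q(v) + 4, so its minimum is min P + min Q + 4.
P'(u) = 12u(u - 2)(u + 4) vanishes at u ∈ {-4, 0, 2}; Q'(v) = 4(v + 2)(v + 3)(v + 4) vanishes at v ∈ {-4, -3, -2}.
Local minima of P (where P''>0): P(-4)=-512, P(2)=-80. Local minima of Q: Q(-4)=-64, Q(-2)=-64.
So the global minimum of psi is P(-4) + Q(-4) + 4 = -512 − 64 + 4 = -572, attained at (-4, -4).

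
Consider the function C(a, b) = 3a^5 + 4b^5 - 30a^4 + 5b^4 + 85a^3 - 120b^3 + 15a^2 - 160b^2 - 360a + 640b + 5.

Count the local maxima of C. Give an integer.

4

C separates as a function of a plus a function of b, so ∇C=0 decouples.
∂C/∂a = 15(a - 4)(a - 3)(a - 2)(a + 1) = 0 at a ∈ {-1, 2, 3, 4}; ∂C/∂b = 20(b - 4)(b - 1)(b + 2)(b + 4) = 0 at b ∈ {-4, -2, 1, 4}.
The Hessian is diagonal: diag(C_aa, C_bb). Second derivatives: C_aa(-1)=-900, C_aa(2)=90, C_aa(3)=-60, C_aa(4)=150; C_bb(-4)=-1600, C_bb(-2)=720, C_bb(1)=-900, C_bb(4)=2880.
Local maxima occur where both diagonal entries negative: (-1, -4), (-1, 1), (3, -4), (3, 1). Count: 4.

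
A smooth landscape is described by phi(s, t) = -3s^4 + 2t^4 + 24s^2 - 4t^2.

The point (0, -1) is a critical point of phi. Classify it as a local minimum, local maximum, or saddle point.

The mixed partial ∂²phi/∂s∂t is 0, so the Hessian at any point is diag(phi_ss, phi_tt) = diag(12(-3s^2 + 4), 8(3t^2 - 1)).
At (0, -1): H = diag(48, 16).
Both eigenvalues are positive, so H is positive definite: a local minimum.

local minimum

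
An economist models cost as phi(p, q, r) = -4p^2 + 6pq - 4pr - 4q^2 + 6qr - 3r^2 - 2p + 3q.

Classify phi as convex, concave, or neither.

concave

phi is quadratic, so its Hessian is the constant matrix H = [[-8, 6, -4], [6, -8, 6], [-4, 6, -6]].
Leading principal minors: -8, 28, -40.
Signs alternate −, +, − ⇒ H ≺ 0 ⇒ concave.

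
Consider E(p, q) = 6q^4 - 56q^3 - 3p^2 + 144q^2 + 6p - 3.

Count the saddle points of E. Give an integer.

2

E separates as a function of p plus a function of q, so ∇E=0 decouples.
∂E/∂p = -6(p - 1) = 0 at p ∈ {1}; ∂E/∂q = 24q(q - 4)(q - 3) = 0 at q ∈ {0, 3, 4}.
The Hessian is diagonal: diag(E_pp, E_qq). Second derivatives: E_pp(1)=-6; E_qq(0)=288, E_qq(3)=-72, E_qq(4)=96.
Saddle points occur where the two diagonal entries have opposite signs: (1, 0), (1, 4). Count: 2.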